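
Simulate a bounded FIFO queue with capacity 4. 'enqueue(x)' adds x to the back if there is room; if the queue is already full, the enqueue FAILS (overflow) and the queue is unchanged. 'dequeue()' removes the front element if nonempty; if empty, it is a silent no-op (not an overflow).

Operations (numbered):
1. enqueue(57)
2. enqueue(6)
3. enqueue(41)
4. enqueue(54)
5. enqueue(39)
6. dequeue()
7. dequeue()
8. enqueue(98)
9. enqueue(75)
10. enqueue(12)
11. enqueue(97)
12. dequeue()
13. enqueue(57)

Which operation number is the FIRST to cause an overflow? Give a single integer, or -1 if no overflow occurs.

1. enqueue(57): size=1
2. enqueue(6): size=2
3. enqueue(41): size=3
4. enqueue(54): size=4
5. enqueue(39): size=4=cap → OVERFLOW (fail)
6. dequeue(): size=3
7. dequeue(): size=2
8. enqueue(98): size=3
9. enqueue(75): size=4
10. enqueue(12): size=4=cap → OVERFLOW (fail)
11. enqueue(97): size=4=cap → OVERFLOW (fail)
12. dequeue(): size=3
13. enqueue(57): size=4

Answer: 5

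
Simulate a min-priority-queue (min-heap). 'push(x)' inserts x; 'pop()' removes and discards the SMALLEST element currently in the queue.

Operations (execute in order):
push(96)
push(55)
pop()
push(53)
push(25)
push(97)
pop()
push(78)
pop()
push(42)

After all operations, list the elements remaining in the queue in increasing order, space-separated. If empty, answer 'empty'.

push(96): heap contents = [96]
push(55): heap contents = [55, 96]
pop() → 55: heap contents = [96]
push(53): heap contents = [53, 96]
push(25): heap contents = [25, 53, 96]
push(97): heap contents = [25, 53, 96, 97]
pop() → 25: heap contents = [53, 96, 97]
push(78): heap contents = [53, 78, 96, 97]
pop() → 53: heap contents = [78, 96, 97]
push(42): heap contents = [42, 78, 96, 97]

Answer: 42 78 96 97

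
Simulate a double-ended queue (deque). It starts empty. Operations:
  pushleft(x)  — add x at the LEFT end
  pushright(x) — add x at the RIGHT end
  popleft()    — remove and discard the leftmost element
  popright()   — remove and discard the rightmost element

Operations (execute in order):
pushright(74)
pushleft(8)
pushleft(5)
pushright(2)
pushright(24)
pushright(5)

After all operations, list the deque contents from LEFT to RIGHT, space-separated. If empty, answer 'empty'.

pushright(74): [74]
pushleft(8): [8, 74]
pushleft(5): [5, 8, 74]
pushright(2): [5, 8, 74, 2]
pushright(24): [5, 8, 74, 2, 24]
pushright(5): [5, 8, 74, 2, 24, 5]

Answer: 5 8 74 2 24 5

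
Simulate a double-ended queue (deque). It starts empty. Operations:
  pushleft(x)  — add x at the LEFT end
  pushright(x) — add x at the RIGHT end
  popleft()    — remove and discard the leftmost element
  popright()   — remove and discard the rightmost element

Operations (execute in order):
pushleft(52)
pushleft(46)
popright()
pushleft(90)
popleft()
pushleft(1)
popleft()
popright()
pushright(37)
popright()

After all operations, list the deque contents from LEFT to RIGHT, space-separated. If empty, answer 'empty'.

Answer: empty

Derivation:
pushleft(52): [52]
pushleft(46): [46, 52]
popright(): [46]
pushleft(90): [90, 46]
popleft(): [46]
pushleft(1): [1, 46]
popleft(): [46]
popright(): []
pushright(37): [37]
popright(): []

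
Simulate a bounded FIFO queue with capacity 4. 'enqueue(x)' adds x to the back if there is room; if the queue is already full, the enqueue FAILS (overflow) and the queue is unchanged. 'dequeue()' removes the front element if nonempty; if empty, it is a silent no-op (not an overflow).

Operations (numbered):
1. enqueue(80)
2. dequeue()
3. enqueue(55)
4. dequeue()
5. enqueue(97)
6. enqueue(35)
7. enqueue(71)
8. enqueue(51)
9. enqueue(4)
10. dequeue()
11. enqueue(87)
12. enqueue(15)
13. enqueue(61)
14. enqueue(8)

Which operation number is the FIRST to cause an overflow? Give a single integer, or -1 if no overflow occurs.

1. enqueue(80): size=1
2. dequeue(): size=0
3. enqueue(55): size=1
4. dequeue(): size=0
5. enqueue(97): size=1
6. enqueue(35): size=2
7. enqueue(71): size=3
8. enqueue(51): size=4
9. enqueue(4): size=4=cap → OVERFLOW (fail)
10. dequeue(): size=3
11. enqueue(87): size=4
12. enqueue(15): size=4=cap → OVERFLOW (fail)
13. enqueue(61): size=4=cap → OVERFLOW (fail)
14. enqueue(8): size=4=cap → OVERFLOW (fail)

Answer: 9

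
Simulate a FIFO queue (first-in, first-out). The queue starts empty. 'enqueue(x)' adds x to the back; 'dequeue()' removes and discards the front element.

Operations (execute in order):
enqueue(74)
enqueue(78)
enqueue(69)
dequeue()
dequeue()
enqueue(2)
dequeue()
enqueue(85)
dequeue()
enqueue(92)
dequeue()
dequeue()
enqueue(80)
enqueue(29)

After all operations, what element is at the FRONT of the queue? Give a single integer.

enqueue(74): queue = [74]
enqueue(78): queue = [74, 78]
enqueue(69): queue = [74, 78, 69]
dequeue(): queue = [78, 69]
dequeue(): queue = [69]
enqueue(2): queue = [69, 2]
dequeue(): queue = [2]
enqueue(85): queue = [2, 85]
dequeue(): queue = [85]
enqueue(92): queue = [85, 92]
dequeue(): queue = [92]
dequeue(): queue = []
enqueue(80): queue = [80]
enqueue(29): queue = [80, 29]

Answer: 80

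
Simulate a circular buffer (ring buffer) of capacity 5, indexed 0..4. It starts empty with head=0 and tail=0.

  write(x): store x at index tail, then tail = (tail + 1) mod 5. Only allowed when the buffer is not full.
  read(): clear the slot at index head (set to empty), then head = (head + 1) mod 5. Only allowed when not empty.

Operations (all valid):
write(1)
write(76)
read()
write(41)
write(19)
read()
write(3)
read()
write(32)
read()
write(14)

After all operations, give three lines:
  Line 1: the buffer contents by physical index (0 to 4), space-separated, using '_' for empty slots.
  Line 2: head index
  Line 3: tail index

Answer: 32 14 _ _ 3
4
2

Derivation:
write(1): buf=[1 _ _ _ _], head=0, tail=1, size=1
write(76): buf=[1 76 _ _ _], head=0, tail=2, size=2
read(): buf=[_ 76 _ _ _], head=1, tail=2, size=1
write(41): buf=[_ 76 41 _ _], head=1, tail=3, size=2
write(19): buf=[_ 76 41 19 _], head=1, tail=4, size=3
read(): buf=[_ _ 41 19 _], head=2, tail=4, size=2
write(3): buf=[_ _ 41 19 3], head=2, tail=0, size=3
read(): buf=[_ _ _ 19 3], head=3, tail=0, size=2
write(32): buf=[32 _ _ 19 3], head=3, tail=1, size=3
read(): buf=[32 _ _ _ 3], head=4, tail=1, size=2
write(14): buf=[32 14 _ _ 3], head=4, tail=2, size=3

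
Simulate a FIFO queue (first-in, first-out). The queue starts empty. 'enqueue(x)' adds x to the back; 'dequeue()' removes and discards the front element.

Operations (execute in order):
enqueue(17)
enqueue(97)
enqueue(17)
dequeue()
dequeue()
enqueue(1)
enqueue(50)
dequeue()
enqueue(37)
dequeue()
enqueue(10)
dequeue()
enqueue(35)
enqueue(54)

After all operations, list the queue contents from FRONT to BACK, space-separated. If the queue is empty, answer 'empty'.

Answer: 37 10 35 54

Derivation:
enqueue(17): [17]
enqueue(97): [17, 97]
enqueue(17): [17, 97, 17]
dequeue(): [97, 17]
dequeue(): [17]
enqueue(1): [17, 1]
enqueue(50): [17, 1, 50]
dequeue(): [1, 50]
enqueue(37): [1, 50, 37]
dequeue(): [50, 37]
enqueue(10): [50, 37, 10]
dequeue(): [37, 10]
enqueue(35): [37, 10, 35]
enqueue(54): [37, 10, 35, 54]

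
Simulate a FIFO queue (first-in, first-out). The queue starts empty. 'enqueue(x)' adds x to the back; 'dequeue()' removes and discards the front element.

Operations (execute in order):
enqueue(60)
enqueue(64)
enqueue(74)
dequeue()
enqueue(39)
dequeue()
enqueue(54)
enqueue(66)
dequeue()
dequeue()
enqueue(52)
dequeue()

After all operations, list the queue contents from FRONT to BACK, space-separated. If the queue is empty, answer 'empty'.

Answer: 66 52

Derivation:
enqueue(60): [60]
enqueue(64): [60, 64]
enqueue(74): [60, 64, 74]
dequeue(): [64, 74]
enqueue(39): [64, 74, 39]
dequeue(): [74, 39]
enqueue(54): [74, 39, 54]
enqueue(66): [74, 39, 54, 66]
dequeue(): [39, 54, 66]
dequeue(): [54, 66]
enqueue(52): [54, 66, 52]
dequeue(): [66, 52]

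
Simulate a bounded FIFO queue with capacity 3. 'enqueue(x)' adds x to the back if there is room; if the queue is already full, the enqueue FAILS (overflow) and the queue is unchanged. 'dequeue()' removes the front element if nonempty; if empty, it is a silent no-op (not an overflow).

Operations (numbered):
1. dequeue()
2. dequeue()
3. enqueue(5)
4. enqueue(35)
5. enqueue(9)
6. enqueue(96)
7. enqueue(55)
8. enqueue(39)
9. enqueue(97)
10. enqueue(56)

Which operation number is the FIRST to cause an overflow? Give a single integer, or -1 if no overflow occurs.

1. dequeue(): empty, no-op, size=0
2. dequeue(): empty, no-op, size=0
3. enqueue(5): size=1
4. enqueue(35): size=2
5. enqueue(9): size=3
6. enqueue(96): size=3=cap → OVERFLOW (fail)
7. enqueue(55): size=3=cap → OVERFLOW (fail)
8. enqueue(39): size=3=cap → OVERFLOW (fail)
9. enqueue(97): size=3=cap → OVERFLOW (fail)
10. enqueue(56): size=3=cap → OVERFLOW (fail)

Answer: 6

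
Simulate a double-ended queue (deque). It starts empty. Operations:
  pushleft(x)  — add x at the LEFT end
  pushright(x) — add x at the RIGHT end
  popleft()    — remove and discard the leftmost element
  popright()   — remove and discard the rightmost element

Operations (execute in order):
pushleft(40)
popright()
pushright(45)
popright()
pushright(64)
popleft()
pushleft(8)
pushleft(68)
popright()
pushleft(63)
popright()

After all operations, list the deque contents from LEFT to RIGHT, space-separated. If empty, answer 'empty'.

pushleft(40): [40]
popright(): []
pushright(45): [45]
popright(): []
pushright(64): [64]
popleft(): []
pushleft(8): [8]
pushleft(68): [68, 8]
popright(): [68]
pushleft(63): [63, 68]
popright(): [63]

Answer: 63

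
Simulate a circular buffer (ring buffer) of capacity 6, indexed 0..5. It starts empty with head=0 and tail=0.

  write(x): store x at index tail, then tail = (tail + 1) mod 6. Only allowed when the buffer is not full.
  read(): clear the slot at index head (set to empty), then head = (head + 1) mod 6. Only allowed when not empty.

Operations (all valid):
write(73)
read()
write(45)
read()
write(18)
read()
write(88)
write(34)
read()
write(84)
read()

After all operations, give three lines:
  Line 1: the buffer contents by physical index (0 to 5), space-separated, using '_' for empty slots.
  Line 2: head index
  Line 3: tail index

write(73): buf=[73 _ _ _ _ _], head=0, tail=1, size=1
read(): buf=[_ _ _ _ _ _], head=1, tail=1, size=0
write(45): buf=[_ 45 _ _ _ _], head=1, tail=2, size=1
read(): buf=[_ _ _ _ _ _], head=2, tail=2, size=0
write(18): buf=[_ _ 18 _ _ _], head=2, tail=3, size=1
read(): buf=[_ _ _ _ _ _], head=3, tail=3, size=0
write(88): buf=[_ _ _ 88 _ _], head=3, tail=4, size=1
write(34): buf=[_ _ _ 88 34 _], head=3, tail=5, size=2
read(): buf=[_ _ _ _ 34 _], head=4, tail=5, size=1
write(84): buf=[_ _ _ _ 34 84], head=4, tail=0, size=2
read(): buf=[_ _ _ _ _ 84], head=5, tail=0, size=1

Answer: _ _ _ _ _ 84
5
0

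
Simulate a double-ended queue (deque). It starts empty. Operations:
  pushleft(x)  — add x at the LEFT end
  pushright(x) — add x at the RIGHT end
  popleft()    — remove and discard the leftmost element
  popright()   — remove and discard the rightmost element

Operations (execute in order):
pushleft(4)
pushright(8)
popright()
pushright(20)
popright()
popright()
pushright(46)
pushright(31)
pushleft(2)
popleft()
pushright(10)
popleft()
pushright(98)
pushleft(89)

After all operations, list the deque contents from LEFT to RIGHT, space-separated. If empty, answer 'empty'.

Answer: 89 31 10 98

Derivation:
pushleft(4): [4]
pushright(8): [4, 8]
popright(): [4]
pushright(20): [4, 20]
popright(): [4]
popright(): []
pushright(46): [46]
pushright(31): [46, 31]
pushleft(2): [2, 46, 31]
popleft(): [46, 31]
pushright(10): [46, 31, 10]
popleft(): [31, 10]
pushright(98): [31, 10, 98]
pushleft(89): [89, 31, 10, 98]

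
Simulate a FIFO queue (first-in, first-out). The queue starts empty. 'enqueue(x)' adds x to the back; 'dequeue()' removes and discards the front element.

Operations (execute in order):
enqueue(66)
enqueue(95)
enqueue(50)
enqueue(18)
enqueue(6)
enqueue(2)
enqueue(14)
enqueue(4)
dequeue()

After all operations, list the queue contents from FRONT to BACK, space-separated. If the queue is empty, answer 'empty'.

enqueue(66): [66]
enqueue(95): [66, 95]
enqueue(50): [66, 95, 50]
enqueue(18): [66, 95, 50, 18]
enqueue(6): [66, 95, 50, 18, 6]
enqueue(2): [66, 95, 50, 18, 6, 2]
enqueue(14): [66, 95, 50, 18, 6, 2, 14]
enqueue(4): [66, 95, 50, 18, 6, 2, 14, 4]
dequeue(): [95, 50, 18, 6, 2, 14, 4]

Answer: 95 50 18 6 2 14 4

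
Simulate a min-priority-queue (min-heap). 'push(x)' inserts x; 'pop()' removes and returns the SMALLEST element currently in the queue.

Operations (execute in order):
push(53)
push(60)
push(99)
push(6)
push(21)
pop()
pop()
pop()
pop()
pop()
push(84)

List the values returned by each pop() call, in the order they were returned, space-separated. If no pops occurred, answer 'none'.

push(53): heap contents = [53]
push(60): heap contents = [53, 60]
push(99): heap contents = [53, 60, 99]
push(6): heap contents = [6, 53, 60, 99]
push(21): heap contents = [6, 21, 53, 60, 99]
pop() → 6: heap contents = [21, 53, 60, 99]
pop() → 21: heap contents = [53, 60, 99]
pop() → 53: heap contents = [60, 99]
pop() → 60: heap contents = [99]
pop() → 99: heap contents = []
push(84): heap contents = [84]

Answer: 6 21 53 60 99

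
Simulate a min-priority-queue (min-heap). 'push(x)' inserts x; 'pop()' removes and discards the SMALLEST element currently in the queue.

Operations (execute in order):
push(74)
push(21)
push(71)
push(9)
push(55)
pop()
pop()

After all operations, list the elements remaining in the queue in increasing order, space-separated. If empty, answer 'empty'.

Answer: 55 71 74

Derivation:
push(74): heap contents = [74]
push(21): heap contents = [21, 74]
push(71): heap contents = [21, 71, 74]
push(9): heap contents = [9, 21, 71, 74]
push(55): heap contents = [9, 21, 55, 71, 74]
pop() → 9: heap contents = [21, 55, 71, 74]
pop() → 21: heap contents = [55, 71, 74]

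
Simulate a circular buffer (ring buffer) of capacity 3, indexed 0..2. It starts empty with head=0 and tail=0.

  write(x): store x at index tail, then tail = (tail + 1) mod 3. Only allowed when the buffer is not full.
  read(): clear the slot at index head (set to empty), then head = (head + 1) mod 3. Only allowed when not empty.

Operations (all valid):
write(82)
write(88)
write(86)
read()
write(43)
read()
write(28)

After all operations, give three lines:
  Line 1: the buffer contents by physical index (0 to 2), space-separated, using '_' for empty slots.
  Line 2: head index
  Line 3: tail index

write(82): buf=[82 _ _], head=0, tail=1, size=1
write(88): buf=[82 88 _], head=0, tail=2, size=2
write(86): buf=[82 88 86], head=0, tail=0, size=3
read(): buf=[_ 88 86], head=1, tail=0, size=2
write(43): buf=[43 88 86], head=1, tail=1, size=3
read(): buf=[43 _ 86], head=2, tail=1, size=2
write(28): buf=[43 28 86], head=2, tail=2, size=3

Answer: 43 28 86
2
2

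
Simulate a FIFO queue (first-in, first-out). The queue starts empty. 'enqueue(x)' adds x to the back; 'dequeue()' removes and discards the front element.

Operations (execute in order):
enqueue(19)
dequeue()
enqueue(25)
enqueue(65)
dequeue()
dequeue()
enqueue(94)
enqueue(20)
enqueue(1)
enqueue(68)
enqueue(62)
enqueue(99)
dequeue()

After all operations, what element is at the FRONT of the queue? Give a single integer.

Answer: 20

Derivation:
enqueue(19): queue = [19]
dequeue(): queue = []
enqueue(25): queue = [25]
enqueue(65): queue = [25, 65]
dequeue(): queue = [65]
dequeue(): queue = []
enqueue(94): queue = [94]
enqueue(20): queue = [94, 20]
enqueue(1): queue = [94, 20, 1]
enqueue(68): queue = [94, 20, 1, 68]
enqueue(62): queue = [94, 20, 1, 68, 62]
enqueue(99): queue = [94, 20, 1, 68, 62, 99]
dequeue(): queue = [20, 1, 68, 62, 99]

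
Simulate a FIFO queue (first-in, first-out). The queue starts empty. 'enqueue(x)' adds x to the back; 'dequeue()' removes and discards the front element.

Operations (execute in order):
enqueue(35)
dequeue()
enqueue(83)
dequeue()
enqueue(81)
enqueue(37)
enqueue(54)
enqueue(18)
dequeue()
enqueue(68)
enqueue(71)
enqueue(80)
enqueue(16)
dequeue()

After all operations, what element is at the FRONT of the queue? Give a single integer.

Answer: 54

Derivation:
enqueue(35): queue = [35]
dequeue(): queue = []
enqueue(83): queue = [83]
dequeue(): queue = []
enqueue(81): queue = [81]
enqueue(37): queue = [81, 37]
enqueue(54): queue = [81, 37, 54]
enqueue(18): queue = [81, 37, 54, 18]
dequeue(): queue = [37, 54, 18]
enqueue(68): queue = [37, 54, 18, 68]
enqueue(71): queue = [37, 54, 18, 68, 71]
enqueue(80): queue = [37, 54, 18, 68, 71, 80]
enqueue(16): queue = [37, 54, 18, 68, 71, 80, 16]
dequeue(): queue = [54, 18, 68, 71, 80, 16]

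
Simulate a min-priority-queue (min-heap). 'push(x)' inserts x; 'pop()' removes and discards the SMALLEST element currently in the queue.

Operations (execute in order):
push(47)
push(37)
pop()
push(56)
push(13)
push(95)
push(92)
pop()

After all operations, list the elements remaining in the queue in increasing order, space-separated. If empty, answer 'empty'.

push(47): heap contents = [47]
push(37): heap contents = [37, 47]
pop() → 37: heap contents = [47]
push(56): heap contents = [47, 56]
push(13): heap contents = [13, 47, 56]
push(95): heap contents = [13, 47, 56, 95]
push(92): heap contents = [13, 47, 56, 92, 95]
pop() → 13: heap contents = [47, 56, 92, 95]

Answer: 47 56 92 95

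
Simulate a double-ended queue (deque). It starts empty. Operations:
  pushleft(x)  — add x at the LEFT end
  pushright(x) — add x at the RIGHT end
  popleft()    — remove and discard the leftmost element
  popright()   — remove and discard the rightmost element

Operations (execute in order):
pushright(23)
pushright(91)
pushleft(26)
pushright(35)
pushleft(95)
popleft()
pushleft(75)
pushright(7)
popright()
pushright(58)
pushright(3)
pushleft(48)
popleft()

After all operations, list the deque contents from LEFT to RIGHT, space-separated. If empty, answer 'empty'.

pushright(23): [23]
pushright(91): [23, 91]
pushleft(26): [26, 23, 91]
pushright(35): [26, 23, 91, 35]
pushleft(95): [95, 26, 23, 91, 35]
popleft(): [26, 23, 91, 35]
pushleft(75): [75, 26, 23, 91, 35]
pushright(7): [75, 26, 23, 91, 35, 7]
popright(): [75, 26, 23, 91, 35]
pushright(58): [75, 26, 23, 91, 35, 58]
pushright(3): [75, 26, 23, 91, 35, 58, 3]
pushleft(48): [48, 75, 26, 23, 91, 35, 58, 3]
popleft(): [75, 26, 23, 91, 35, 58, 3]

Answer: 75 26 23 91 35 58 3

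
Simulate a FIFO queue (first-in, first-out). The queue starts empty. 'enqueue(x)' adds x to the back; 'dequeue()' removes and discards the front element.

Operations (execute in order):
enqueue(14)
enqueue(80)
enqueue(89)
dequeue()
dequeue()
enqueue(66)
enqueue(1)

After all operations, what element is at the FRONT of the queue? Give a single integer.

enqueue(14): queue = [14]
enqueue(80): queue = [14, 80]
enqueue(89): queue = [14, 80, 89]
dequeue(): queue = [80, 89]
dequeue(): queue = [89]
enqueue(66): queue = [89, 66]
enqueue(1): queue = [89, 66, 1]

Answer: 89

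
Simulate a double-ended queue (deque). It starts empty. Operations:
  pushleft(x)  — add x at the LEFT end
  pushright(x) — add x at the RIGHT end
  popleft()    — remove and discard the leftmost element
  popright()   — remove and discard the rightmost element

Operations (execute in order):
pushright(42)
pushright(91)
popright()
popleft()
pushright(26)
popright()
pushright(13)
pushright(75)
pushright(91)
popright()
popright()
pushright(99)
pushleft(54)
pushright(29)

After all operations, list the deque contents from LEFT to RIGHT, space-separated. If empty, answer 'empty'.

Answer: 54 13 99 29

Derivation:
pushright(42): [42]
pushright(91): [42, 91]
popright(): [42]
popleft(): []
pushright(26): [26]
popright(): []
pushright(13): [13]
pushright(75): [13, 75]
pushright(91): [13, 75, 91]
popright(): [13, 75]
popright(): [13]
pushright(99): [13, 99]
pushleft(54): [54, 13, 99]
pushright(29): [54, 13, 99, 29]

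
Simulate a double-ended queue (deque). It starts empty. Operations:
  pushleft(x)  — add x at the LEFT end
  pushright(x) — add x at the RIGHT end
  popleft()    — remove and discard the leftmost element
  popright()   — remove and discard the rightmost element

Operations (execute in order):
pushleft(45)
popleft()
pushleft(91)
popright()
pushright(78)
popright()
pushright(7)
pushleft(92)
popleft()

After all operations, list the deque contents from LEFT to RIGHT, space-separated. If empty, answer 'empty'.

pushleft(45): [45]
popleft(): []
pushleft(91): [91]
popright(): []
pushright(78): [78]
popright(): []
pushright(7): [7]
pushleft(92): [92, 7]
popleft(): [7]

Answer: 7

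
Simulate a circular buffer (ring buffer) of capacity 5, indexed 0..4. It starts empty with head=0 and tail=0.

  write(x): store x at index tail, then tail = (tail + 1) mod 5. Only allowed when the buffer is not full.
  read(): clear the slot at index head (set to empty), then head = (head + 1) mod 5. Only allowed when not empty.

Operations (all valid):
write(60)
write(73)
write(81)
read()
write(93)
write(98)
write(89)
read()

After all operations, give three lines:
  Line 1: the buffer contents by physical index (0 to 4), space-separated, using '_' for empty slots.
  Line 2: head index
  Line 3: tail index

write(60): buf=[60 _ _ _ _], head=0, tail=1, size=1
write(73): buf=[60 73 _ _ _], head=0, tail=2, size=2
write(81): buf=[60 73 81 _ _], head=0, tail=3, size=3
read(): buf=[_ 73 81 _ _], head=1, tail=3, size=2
write(93): buf=[_ 73 81 93 _], head=1, tail=4, size=3
write(98): buf=[_ 73 81 93 98], head=1, tail=0, size=4
write(89): buf=[89 73 81 93 98], head=1, tail=1, size=5
read(): buf=[89 _ 81 93 98], head=2, tail=1, size=4

Answer: 89 _ 81 93 98
2
1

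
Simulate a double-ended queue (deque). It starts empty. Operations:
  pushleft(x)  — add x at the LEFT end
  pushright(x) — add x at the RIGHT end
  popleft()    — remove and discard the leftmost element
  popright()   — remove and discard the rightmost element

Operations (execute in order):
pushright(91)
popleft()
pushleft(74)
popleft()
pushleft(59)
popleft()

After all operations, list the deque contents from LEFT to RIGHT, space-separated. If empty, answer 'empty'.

pushright(91): [91]
popleft(): []
pushleft(74): [74]
popleft(): []
pushleft(59): [59]
popleft(): []

Answer: empty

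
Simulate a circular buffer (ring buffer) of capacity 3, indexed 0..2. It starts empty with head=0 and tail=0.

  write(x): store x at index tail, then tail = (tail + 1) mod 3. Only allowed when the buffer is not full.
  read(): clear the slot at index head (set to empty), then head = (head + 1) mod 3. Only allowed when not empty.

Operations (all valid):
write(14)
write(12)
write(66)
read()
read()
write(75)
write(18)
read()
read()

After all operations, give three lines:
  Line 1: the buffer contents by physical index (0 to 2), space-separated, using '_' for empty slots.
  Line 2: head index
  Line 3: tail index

Answer: _ 18 _
1
2

Derivation:
write(14): buf=[14 _ _], head=0, tail=1, size=1
write(12): buf=[14 12 _], head=0, tail=2, size=2
write(66): buf=[14 12 66], head=0, tail=0, size=3
read(): buf=[_ 12 66], head=1, tail=0, size=2
read(): buf=[_ _ 66], head=2, tail=0, size=1
write(75): buf=[75 _ 66], head=2, tail=1, size=2
write(18): buf=[75 18 66], head=2, tail=2, size=3
read(): buf=[75 18 _], head=0, tail=2, size=2
read(): buf=[_ 18 _], head=1, tail=2, size=1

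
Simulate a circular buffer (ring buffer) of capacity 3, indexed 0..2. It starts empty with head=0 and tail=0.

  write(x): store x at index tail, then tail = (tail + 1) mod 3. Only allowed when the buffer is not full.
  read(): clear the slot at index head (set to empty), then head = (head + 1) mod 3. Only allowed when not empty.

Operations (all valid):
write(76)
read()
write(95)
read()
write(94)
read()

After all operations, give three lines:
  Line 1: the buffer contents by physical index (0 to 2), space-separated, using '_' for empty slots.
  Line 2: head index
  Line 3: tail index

Answer: _ _ _
0
0

Derivation:
write(76): buf=[76 _ _], head=0, tail=1, size=1
read(): buf=[_ _ _], head=1, tail=1, size=0
write(95): buf=[_ 95 _], head=1, tail=2, size=1
read(): buf=[_ _ _], head=2, tail=2, size=0
write(94): buf=[_ _ 94], head=2, tail=0, size=1
read(): buf=[_ _ _], head=0, tail=0, size=0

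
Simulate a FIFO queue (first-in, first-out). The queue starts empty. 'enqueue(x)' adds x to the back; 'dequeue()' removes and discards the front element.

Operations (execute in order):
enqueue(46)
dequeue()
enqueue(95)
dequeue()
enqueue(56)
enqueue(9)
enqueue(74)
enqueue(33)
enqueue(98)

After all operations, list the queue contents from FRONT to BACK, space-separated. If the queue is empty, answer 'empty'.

Answer: 56 9 74 33 98

Derivation:
enqueue(46): [46]
dequeue(): []
enqueue(95): [95]
dequeue(): []
enqueue(56): [56]
enqueue(9): [56, 9]
enqueue(74): [56, 9, 74]
enqueue(33): [56, 9, 74, 33]
enqueue(98): [56, 9, 74, 33, 98]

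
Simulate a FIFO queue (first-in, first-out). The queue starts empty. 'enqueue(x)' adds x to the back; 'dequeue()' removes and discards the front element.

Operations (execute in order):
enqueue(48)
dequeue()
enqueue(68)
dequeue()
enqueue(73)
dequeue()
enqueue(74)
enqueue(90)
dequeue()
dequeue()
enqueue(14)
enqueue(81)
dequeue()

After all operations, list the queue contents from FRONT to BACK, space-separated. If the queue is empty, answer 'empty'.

enqueue(48): [48]
dequeue(): []
enqueue(68): [68]
dequeue(): []
enqueue(73): [73]
dequeue(): []
enqueue(74): [74]
enqueue(90): [74, 90]
dequeue(): [90]
dequeue(): []
enqueue(14): [14]
enqueue(81): [14, 81]
dequeue(): [81]

Answer: 81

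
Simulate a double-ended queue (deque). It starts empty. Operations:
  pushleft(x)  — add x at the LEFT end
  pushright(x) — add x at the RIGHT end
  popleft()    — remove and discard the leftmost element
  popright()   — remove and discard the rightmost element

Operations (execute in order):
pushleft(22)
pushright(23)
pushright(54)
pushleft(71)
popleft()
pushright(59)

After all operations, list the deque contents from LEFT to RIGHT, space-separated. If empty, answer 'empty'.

Answer: 22 23 54 59

Derivation:
pushleft(22): [22]
pushright(23): [22, 23]
pushright(54): [22, 23, 54]
pushleft(71): [71, 22, 23, 54]
popleft(): [22, 23, 54]
pushright(59): [22, 23, 54, 59]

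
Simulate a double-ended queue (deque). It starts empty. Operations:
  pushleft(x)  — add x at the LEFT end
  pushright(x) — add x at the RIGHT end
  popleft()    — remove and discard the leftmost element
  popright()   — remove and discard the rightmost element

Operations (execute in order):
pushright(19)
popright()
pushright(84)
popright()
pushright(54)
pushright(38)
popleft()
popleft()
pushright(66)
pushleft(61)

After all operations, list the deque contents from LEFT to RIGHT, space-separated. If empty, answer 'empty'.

pushright(19): [19]
popright(): []
pushright(84): [84]
popright(): []
pushright(54): [54]
pushright(38): [54, 38]
popleft(): [38]
popleft(): []
pushright(66): [66]
pushleft(61): [61, 66]

Answer: 61 66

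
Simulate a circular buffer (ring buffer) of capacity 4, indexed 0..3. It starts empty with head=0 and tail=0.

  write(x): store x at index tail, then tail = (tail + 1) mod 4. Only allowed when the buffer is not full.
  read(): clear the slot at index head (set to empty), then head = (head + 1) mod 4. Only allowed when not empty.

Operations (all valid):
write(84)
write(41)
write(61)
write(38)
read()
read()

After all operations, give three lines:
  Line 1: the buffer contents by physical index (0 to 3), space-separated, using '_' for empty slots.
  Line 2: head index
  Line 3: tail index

Answer: _ _ 61 38
2
0

Derivation:
write(84): buf=[84 _ _ _], head=0, tail=1, size=1
write(41): buf=[84 41 _ _], head=0, tail=2, size=2
write(61): buf=[84 41 61 _], head=0, tail=3, size=3
write(38): buf=[84 41 61 38], head=0, tail=0, size=4
read(): buf=[_ 41 61 38], head=1, tail=0, size=3
read(): buf=[_ _ 61 38], head=2, tail=0, size=2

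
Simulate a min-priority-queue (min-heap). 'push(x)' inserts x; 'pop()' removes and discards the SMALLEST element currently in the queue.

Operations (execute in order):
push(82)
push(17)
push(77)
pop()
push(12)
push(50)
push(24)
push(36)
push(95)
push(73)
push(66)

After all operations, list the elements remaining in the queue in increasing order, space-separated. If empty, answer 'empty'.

push(82): heap contents = [82]
push(17): heap contents = [17, 82]
push(77): heap contents = [17, 77, 82]
pop() → 17: heap contents = [77, 82]
push(12): heap contents = [12, 77, 82]
push(50): heap contents = [12, 50, 77, 82]
push(24): heap contents = [12, 24, 50, 77, 82]
push(36): heap contents = [12, 24, 36, 50, 77, 82]
push(95): heap contents = [12, 24, 36, 50, 77, 82, 95]
push(73): heap contents = [12, 24, 36, 50, 73, 77, 82, 95]
push(66): heap contents = [12, 24, 36, 50, 66, 73, 77, 82, 95]

Answer: 12 24 36 50 66 73 77 82 95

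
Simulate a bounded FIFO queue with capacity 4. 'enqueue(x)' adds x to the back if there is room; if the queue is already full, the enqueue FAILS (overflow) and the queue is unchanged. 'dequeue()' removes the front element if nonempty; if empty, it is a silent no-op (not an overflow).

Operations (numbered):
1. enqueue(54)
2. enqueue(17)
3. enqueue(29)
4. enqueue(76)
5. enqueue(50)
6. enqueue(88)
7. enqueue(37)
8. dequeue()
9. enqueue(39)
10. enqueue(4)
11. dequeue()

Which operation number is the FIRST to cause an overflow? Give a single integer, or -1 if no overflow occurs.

1. enqueue(54): size=1
2. enqueue(17): size=2
3. enqueue(29): size=3
4. enqueue(76): size=4
5. enqueue(50): size=4=cap → OVERFLOW (fail)
6. enqueue(88): size=4=cap → OVERFLOW (fail)
7. enqueue(37): size=4=cap → OVERFLOW (fail)
8. dequeue(): size=3
9. enqueue(39): size=4
10. enqueue(4): size=4=cap → OVERFLOW (fail)
11. dequeue(): size=3

Answer: 5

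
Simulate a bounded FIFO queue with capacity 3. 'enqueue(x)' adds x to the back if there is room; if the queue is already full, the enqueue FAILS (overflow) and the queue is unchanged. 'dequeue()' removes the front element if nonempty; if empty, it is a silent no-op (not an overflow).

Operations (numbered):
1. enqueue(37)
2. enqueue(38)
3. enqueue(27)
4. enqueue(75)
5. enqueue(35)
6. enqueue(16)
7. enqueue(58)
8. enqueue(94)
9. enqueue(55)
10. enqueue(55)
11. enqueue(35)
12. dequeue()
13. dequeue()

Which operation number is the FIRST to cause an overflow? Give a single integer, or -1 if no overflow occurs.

1. enqueue(37): size=1
2. enqueue(38): size=2
3. enqueue(27): size=3
4. enqueue(75): size=3=cap → OVERFLOW (fail)
5. enqueue(35): size=3=cap → OVERFLOW (fail)
6. enqueue(16): size=3=cap → OVERFLOW (fail)
7. enqueue(58): size=3=cap → OVERFLOW (fail)
8. enqueue(94): size=3=cap → OVERFLOW (fail)
9. enqueue(55): size=3=cap → OVERFLOW (fail)
10. enqueue(55): size=3=cap → OVERFLOW (fail)
11. enqueue(35): size=3=cap → OVERFLOW (fail)
12. dequeue(): size=2
13. dequeue(): size=1

Answer: 4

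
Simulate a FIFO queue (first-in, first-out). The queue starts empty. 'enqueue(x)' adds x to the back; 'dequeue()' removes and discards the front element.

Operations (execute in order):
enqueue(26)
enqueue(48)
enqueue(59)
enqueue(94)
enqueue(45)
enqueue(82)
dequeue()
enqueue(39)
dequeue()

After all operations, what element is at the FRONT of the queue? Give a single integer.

enqueue(26): queue = [26]
enqueue(48): queue = [26, 48]
enqueue(59): queue = [26, 48, 59]
enqueue(94): queue = [26, 48, 59, 94]
enqueue(45): queue = [26, 48, 59, 94, 45]
enqueue(82): queue = [26, 48, 59, 94, 45, 82]
dequeue(): queue = [48, 59, 94, 45, 82]
enqueue(39): queue = [48, 59, 94, 45, 82, 39]
dequeue(): queue = [59, 94, 45, 82, 39]

Answer: 59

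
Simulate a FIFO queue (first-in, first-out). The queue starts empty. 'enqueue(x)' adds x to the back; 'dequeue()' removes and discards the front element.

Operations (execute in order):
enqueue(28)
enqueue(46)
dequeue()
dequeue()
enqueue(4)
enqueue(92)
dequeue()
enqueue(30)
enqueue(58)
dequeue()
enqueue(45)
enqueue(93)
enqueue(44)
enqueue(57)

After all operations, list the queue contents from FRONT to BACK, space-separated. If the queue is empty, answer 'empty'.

enqueue(28): [28]
enqueue(46): [28, 46]
dequeue(): [46]
dequeue(): []
enqueue(4): [4]
enqueue(92): [4, 92]
dequeue(): [92]
enqueue(30): [92, 30]
enqueue(58): [92, 30, 58]
dequeue(): [30, 58]
enqueue(45): [30, 58, 45]
enqueue(93): [30, 58, 45, 93]
enqueue(44): [30, 58, 45, 93, 44]
enqueue(57): [30, 58, 45, 93, 44, 57]

Answer: 30 58 45 93 44 57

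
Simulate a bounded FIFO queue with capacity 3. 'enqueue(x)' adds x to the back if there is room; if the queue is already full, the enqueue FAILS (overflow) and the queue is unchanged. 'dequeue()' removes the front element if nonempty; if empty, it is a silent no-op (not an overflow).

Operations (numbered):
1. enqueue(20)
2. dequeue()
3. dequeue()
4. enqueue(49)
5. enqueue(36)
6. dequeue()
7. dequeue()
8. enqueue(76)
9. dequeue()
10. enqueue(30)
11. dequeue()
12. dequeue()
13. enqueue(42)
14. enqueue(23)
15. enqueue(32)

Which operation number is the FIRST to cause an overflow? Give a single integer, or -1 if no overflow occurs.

1. enqueue(20): size=1
2. dequeue(): size=0
3. dequeue(): empty, no-op, size=0
4. enqueue(49): size=1
5. enqueue(36): size=2
6. dequeue(): size=1
7. dequeue(): size=0
8. enqueue(76): size=1
9. dequeue(): size=0
10. enqueue(30): size=1
11. dequeue(): size=0
12. dequeue(): empty, no-op, size=0
13. enqueue(42): size=1
14. enqueue(23): size=2
15. enqueue(32): size=3

Answer: -1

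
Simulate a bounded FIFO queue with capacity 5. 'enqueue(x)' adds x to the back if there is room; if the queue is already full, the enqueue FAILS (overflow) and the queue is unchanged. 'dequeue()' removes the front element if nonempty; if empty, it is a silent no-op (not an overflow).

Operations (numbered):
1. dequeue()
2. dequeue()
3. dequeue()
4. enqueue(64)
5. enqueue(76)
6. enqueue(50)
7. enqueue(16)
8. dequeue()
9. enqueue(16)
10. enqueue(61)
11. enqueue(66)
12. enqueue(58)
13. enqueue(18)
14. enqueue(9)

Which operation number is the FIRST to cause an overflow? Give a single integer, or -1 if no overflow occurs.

1. dequeue(): empty, no-op, size=0
2. dequeue(): empty, no-op, size=0
3. dequeue(): empty, no-op, size=0
4. enqueue(64): size=1
5. enqueue(76): size=2
6. enqueue(50): size=3
7. enqueue(16): size=4
8. dequeue(): size=3
9. enqueue(16): size=4
10. enqueue(61): size=5
11. enqueue(66): size=5=cap → OVERFLOW (fail)
12. enqueue(58): size=5=cap → OVERFLOW (fail)
13. enqueue(18): size=5=cap → OVERFLOW (fail)
14. enqueue(9): size=5=cap → OVERFLOW (fail)

Answer: 11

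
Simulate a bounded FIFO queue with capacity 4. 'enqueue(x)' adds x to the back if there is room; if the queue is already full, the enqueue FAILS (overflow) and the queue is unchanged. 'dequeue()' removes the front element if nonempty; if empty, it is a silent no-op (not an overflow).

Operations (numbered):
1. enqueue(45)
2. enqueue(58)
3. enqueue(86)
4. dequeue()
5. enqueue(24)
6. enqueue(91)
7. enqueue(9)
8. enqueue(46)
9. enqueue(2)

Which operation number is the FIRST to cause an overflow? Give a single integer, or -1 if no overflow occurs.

Answer: 7

Derivation:
1. enqueue(45): size=1
2. enqueue(58): size=2
3. enqueue(86): size=3
4. dequeue(): size=2
5. enqueue(24): size=3
6. enqueue(91): size=4
7. enqueue(9): size=4=cap → OVERFLOW (fail)
8. enqueue(46): size=4=cap → OVERFLOW (fail)
9. enqueue(2): size=4=cap → OVERFLOW (fail)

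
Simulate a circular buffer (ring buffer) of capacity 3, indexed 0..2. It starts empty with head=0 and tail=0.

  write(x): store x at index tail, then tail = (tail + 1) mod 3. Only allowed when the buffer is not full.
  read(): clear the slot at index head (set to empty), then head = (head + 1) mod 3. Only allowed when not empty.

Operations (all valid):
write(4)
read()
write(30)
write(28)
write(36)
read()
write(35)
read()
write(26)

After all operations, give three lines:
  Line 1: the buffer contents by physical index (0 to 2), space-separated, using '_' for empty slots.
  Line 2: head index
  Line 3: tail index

Answer: 36 35 26
0
0

Derivation:
write(4): buf=[4 _ _], head=0, tail=1, size=1
read(): buf=[_ _ _], head=1, tail=1, size=0
write(30): buf=[_ 30 _], head=1, tail=2, size=1
write(28): buf=[_ 30 28], head=1, tail=0, size=2
write(36): buf=[36 30 28], head=1, tail=1, size=3
read(): buf=[36 _ 28], head=2, tail=1, size=2
write(35): buf=[36 35 28], head=2, tail=2, size=3
read(): buf=[36 35 _], head=0, tail=2, size=2
write(26): buf=[36 35 26], head=0, tail=0, size=3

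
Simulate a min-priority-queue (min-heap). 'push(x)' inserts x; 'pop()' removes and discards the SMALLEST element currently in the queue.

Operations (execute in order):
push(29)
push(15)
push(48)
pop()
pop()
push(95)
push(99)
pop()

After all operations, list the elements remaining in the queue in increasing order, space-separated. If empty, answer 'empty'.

Answer: 95 99

Derivation:
push(29): heap contents = [29]
push(15): heap contents = [15, 29]
push(48): heap contents = [15, 29, 48]
pop() → 15: heap contents = [29, 48]
pop() → 29: heap contents = [48]
push(95): heap contents = [48, 95]
push(99): heap contents = [48, 95, 99]
pop() → 48: heap contents = [95, 99]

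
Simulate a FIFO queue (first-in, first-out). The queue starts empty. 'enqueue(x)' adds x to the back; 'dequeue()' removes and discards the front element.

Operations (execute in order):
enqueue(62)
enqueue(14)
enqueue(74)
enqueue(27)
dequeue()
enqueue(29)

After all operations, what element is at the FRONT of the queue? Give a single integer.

enqueue(62): queue = [62]
enqueue(14): queue = [62, 14]
enqueue(74): queue = [62, 14, 74]
enqueue(27): queue = [62, 14, 74, 27]
dequeue(): queue = [14, 74, 27]
enqueue(29): queue = [14, 74, 27, 29]

Answer: 14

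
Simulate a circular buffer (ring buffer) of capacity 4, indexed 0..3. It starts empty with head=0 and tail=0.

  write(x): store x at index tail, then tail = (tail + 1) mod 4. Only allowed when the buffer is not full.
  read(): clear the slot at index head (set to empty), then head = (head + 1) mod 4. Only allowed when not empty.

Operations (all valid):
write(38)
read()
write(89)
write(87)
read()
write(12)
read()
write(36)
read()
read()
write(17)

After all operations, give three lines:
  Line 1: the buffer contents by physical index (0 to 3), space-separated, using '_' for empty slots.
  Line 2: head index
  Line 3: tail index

Answer: _ 17 _ _
1
2

Derivation:
write(38): buf=[38 _ _ _], head=0, tail=1, size=1
read(): buf=[_ _ _ _], head=1, tail=1, size=0
write(89): buf=[_ 89 _ _], head=1, tail=2, size=1
write(87): buf=[_ 89 87 _], head=1, tail=3, size=2
read(): buf=[_ _ 87 _], head=2, tail=3, size=1
write(12): buf=[_ _ 87 12], head=2, tail=0, size=2
read(): buf=[_ _ _ 12], head=3, tail=0, size=1
write(36): buf=[36 _ _ 12], head=3, tail=1, size=2
read(): buf=[36 _ _ _], head=0, tail=1, size=1
read(): buf=[_ _ _ _], head=1, tail=1, size=0
write(17): buf=[_ 17 _ _], head=1, tail=2, size=1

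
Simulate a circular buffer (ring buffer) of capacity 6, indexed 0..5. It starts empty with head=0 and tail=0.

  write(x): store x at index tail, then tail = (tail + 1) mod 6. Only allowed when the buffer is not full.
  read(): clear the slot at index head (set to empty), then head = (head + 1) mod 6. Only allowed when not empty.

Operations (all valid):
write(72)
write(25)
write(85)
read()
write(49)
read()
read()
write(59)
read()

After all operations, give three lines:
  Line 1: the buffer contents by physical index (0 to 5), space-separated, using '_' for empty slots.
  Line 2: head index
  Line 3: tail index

Answer: _ _ _ _ 59 _
4
5

Derivation:
write(72): buf=[72 _ _ _ _ _], head=0, tail=1, size=1
write(25): buf=[72 25 _ _ _ _], head=0, tail=2, size=2
write(85): buf=[72 25 85 _ _ _], head=0, tail=3, size=3
read(): buf=[_ 25 85 _ _ _], head=1, tail=3, size=2
write(49): buf=[_ 25 85 49 _ _], head=1, tail=4, size=3
read(): buf=[_ _ 85 49 _ _], head=2, tail=4, size=2
read(): buf=[_ _ _ 49 _ _], head=3, tail=4, size=1
write(59): buf=[_ _ _ 49 59 _], head=3, tail=5, size=2
read(): buf=[_ _ _ _ 59 _], head=4, tail=5, size=1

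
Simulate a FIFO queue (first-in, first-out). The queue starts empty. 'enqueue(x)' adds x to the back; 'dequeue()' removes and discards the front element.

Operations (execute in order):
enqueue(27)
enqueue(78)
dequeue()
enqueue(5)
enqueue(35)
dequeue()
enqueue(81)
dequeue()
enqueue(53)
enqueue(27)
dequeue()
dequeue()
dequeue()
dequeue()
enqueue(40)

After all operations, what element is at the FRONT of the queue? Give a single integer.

enqueue(27): queue = [27]
enqueue(78): queue = [27, 78]
dequeue(): queue = [78]
enqueue(5): queue = [78, 5]
enqueue(35): queue = [78, 5, 35]
dequeue(): queue = [5, 35]
enqueue(81): queue = [5, 35, 81]
dequeue(): queue = [35, 81]
enqueue(53): queue = [35, 81, 53]
enqueue(27): queue = [35, 81, 53, 27]
dequeue(): queue = [81, 53, 27]
dequeue(): queue = [53, 27]
dequeue(): queue = [27]
dequeue(): queue = []
enqueue(40): queue = [40]

Answer: 40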